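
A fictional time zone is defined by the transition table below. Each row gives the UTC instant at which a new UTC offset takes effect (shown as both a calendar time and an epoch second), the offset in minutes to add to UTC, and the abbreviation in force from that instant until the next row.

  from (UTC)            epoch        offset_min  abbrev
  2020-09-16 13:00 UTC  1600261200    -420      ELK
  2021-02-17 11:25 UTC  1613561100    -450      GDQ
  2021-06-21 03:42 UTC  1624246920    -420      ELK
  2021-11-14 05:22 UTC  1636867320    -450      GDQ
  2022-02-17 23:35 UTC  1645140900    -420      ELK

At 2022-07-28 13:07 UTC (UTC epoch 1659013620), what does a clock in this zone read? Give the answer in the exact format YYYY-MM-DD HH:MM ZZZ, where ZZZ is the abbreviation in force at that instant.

Query: 2022-07-28 13:07 UTC
Rule 5/5 (ELK, -07:00): 2022-02-17 23:35 UTC ≤ query < +∞
13·60 + 7 - 420 = 367 min
367 = 0·1440 + 367; 367 = 6·60 + 7 → 06:07, same day
→ 2022-07-28 06:07 ELK

2022-07-28 06:07 ELK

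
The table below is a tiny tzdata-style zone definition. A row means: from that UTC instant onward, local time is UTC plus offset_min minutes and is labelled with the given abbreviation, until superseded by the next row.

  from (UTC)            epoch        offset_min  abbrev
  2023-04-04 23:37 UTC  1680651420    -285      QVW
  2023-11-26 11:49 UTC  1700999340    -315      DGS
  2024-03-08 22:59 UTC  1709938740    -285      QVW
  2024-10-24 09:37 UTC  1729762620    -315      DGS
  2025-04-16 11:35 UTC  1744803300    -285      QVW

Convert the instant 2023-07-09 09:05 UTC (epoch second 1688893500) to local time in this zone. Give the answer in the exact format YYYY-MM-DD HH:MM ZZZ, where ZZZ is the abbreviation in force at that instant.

2023-07-09 04:20 QVW

Query: 2023-07-09 09:05 UTC
Rule 1/5 (QVW, -04:45): 2023-04-04 23:37 UTC ≤ query < 2023-11-26 11:49 UTC
9·60 + 5 - 285 = 260 min
260 = 0·1440 + 260; 260 = 4·60 + 20 → 04:20, same day
→ 2023-07-09 04:20 QVW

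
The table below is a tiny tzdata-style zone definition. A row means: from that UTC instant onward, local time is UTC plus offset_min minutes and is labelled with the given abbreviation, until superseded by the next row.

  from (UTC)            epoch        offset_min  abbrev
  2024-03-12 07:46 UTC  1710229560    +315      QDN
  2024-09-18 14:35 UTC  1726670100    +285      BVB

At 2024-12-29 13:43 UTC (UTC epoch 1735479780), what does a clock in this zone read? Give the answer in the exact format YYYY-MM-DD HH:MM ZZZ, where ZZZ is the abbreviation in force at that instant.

Query: 2024-12-29 13:43 UTC
Rule 2/2 (BVB, +04:45): 2024-09-18 14:35 UTC ≤ query < +∞
13·60 + 43 + 285 = 1108 min
1108 = 0·1440 + 1108; 1108 = 18·60 + 28 → 18:28, same day
→ 2024-12-29 18:28 BVB

2024-12-29 18:28 BVB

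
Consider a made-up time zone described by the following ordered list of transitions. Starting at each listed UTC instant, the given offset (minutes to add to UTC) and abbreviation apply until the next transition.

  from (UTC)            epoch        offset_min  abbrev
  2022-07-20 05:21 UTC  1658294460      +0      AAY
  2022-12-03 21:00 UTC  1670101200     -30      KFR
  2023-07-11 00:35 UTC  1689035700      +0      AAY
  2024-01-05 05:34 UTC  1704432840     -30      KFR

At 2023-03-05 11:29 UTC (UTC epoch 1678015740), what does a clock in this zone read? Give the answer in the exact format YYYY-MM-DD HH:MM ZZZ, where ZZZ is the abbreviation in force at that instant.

Query: 2023-03-05 11:29 UTC
Rule 2/4 (KFR, -00:30): 2022-12-03 21:00 UTC ≤ query < 2023-07-11 00:35 UTC
11·60 + 29 - 30 = 659 min
659 = 0·1440 + 659; 659 = 10·60 + 59 → 10:59, same day
→ 2023-03-05 10:59 KFR

2023-03-05 10:59 KFR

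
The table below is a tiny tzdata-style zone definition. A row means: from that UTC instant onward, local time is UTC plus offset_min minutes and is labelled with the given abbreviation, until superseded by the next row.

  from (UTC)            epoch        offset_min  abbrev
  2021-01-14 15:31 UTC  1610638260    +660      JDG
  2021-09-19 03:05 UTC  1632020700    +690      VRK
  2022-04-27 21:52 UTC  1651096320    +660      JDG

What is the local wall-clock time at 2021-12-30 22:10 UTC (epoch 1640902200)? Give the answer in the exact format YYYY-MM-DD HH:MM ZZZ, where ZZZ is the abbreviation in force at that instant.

2021-12-31 09:40 VRK

Query: 2021-12-30 22:10 UTC
Rule 2/3 (VRK, +11:30): 2021-09-19 03:05 UTC ≤ query < 2022-04-27 21:52 UTC
22·60 + 10 + 690 = 2020 min
2020 = 1·1440 + 580; 580 = 9·60 + 40 → 09:40, 2021-12-30 + 1 day = 2021-12-31
→ 2021-12-31 09:40 VRK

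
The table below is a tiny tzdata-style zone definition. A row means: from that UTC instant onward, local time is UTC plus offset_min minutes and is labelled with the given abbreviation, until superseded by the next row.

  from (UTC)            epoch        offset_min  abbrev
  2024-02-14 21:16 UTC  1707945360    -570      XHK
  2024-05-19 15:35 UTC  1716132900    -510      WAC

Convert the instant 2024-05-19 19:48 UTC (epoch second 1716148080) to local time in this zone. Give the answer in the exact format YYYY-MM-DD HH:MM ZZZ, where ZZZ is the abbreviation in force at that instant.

2024-05-19 11:18 WAC

Query: 2024-05-19 19:48 UTC
Rule 2/2 (WAC, -08:30): 2024-05-19 15:35 UTC ≤ query < +∞
19·60 + 48 - 510 = 678 min
678 = 0·1440 + 678; 678 = 11·60 + 18 → 11:18, same day
→ 2024-05-19 11:18 WAC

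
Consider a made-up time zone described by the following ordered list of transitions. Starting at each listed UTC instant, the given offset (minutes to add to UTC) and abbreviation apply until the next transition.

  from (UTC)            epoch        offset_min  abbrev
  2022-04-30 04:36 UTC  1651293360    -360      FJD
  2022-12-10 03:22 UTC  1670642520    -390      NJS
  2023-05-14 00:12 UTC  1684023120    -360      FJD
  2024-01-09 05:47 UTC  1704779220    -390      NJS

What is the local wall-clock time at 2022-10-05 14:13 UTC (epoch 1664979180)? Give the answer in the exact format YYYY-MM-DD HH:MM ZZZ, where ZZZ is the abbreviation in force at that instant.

Query: 2022-10-05 14:13 UTC
Rule 1/4 (FJD, -06:00): 2022-04-30 04:36 UTC ≤ query < 2022-12-10 03:22 UTC
14·60 + 13 - 360 = 493 min
493 = 0·1440 + 493; 493 = 8·60 + 13 → 08:13, same day
→ 2022-10-05 08:13 FJD

2022-10-05 08:13 FJD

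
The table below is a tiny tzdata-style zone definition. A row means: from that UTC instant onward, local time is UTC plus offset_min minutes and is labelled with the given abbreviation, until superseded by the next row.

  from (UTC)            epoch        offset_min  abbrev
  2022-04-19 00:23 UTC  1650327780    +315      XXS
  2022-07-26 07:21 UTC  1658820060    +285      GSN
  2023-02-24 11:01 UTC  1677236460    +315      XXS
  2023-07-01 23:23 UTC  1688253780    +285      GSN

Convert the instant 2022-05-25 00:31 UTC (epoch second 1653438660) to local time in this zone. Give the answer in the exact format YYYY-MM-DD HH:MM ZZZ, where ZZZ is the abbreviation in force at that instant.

Query: 2022-05-25 00:31 UTC
Rule 1/4 (XXS, +05:15): 2022-04-19 00:23 UTC ≤ query < 2022-07-26 07:21 UTC
0·60 + 31 + 315 = 346 min
346 = 0·1440 + 346; 346 = 5·60 + 46 → 05:46, same day
→ 2022-05-25 05:46 XXS

2022-05-25 05:46 XXS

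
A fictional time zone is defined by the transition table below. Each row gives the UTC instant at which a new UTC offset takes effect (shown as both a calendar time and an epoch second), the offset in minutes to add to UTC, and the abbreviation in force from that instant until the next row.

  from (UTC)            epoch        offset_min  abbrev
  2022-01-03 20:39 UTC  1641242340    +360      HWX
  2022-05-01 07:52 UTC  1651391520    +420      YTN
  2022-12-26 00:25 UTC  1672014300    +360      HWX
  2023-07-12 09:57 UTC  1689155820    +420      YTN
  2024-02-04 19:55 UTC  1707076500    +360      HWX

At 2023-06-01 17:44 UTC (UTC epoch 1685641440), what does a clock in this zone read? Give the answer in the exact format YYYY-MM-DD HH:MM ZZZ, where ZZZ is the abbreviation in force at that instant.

2023-06-01 23:44 HWX

Query: 2023-06-01 17:44 UTC
Rule 3/5 (HWX, +06:00): 2022-12-26 00:25 UTC ≤ query < 2023-07-12 09:57 UTC
17·60 + 44 + 360 = 1424 min
1424 = 0·1440 + 1424; 1424 = 23·60 + 44 → 23:44, same day
→ 2023-06-01 23:44 HWX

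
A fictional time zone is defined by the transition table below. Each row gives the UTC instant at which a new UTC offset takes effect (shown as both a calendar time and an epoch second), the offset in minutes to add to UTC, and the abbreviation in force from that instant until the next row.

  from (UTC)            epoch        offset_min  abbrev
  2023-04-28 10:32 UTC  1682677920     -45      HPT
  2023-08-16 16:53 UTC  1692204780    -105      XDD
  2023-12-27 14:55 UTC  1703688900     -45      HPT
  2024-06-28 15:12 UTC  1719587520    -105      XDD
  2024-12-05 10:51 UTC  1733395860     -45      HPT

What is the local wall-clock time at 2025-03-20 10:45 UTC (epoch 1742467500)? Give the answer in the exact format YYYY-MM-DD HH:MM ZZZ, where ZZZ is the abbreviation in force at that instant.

Query: 2025-03-20 10:45 UTC
Rule 5/5 (HPT, -00:45): 2024-12-05 10:51 UTC ≤ query < +∞
10·60 + 45 - 45 = 600 min
600 = 0·1440 + 600; 600 = 10·60 + 0 → 10:00, same day
→ 2025-03-20 10:00 HPT

2025-03-20 10:00 HPT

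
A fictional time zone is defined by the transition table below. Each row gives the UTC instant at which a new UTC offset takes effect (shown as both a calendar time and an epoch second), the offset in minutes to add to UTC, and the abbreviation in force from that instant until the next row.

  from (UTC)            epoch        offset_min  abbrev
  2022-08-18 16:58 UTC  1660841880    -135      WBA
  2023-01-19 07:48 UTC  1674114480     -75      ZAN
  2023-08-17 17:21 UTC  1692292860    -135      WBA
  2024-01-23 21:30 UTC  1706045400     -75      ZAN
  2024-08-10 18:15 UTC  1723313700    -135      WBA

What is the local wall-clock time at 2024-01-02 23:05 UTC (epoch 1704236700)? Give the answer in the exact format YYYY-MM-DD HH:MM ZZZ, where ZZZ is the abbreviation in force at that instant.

Query: 2024-01-02 23:05 UTC
Rule 3/5 (WBA, -02:15): 2023-08-17 17:21 UTC ≤ query < 2024-01-23 21:30 UTC
23·60 + 5 - 135 = 1250 min
1250 = 0·1440 + 1250; 1250 = 20·60 + 50 → 20:50, same day
→ 2024-01-02 20:50 WBA

2024-01-02 20:50 WBA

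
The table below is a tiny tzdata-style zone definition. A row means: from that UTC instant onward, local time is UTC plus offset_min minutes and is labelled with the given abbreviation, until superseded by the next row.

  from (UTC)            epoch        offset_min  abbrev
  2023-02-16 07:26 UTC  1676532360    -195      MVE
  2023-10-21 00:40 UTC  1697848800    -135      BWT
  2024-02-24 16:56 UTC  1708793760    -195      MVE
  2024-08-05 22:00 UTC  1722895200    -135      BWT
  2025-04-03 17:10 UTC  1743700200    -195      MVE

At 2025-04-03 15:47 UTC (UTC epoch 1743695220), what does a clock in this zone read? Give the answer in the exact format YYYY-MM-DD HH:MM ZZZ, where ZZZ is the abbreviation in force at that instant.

Query: 2025-04-03 15:47 UTC
Rule 4/5 (BWT, -02:15): 2024-08-05 22:00 UTC ≤ query < 2025-04-03 17:10 UTC
15·60 + 47 - 135 = 812 min
812 = 0·1440 + 812; 812 = 13·60 + 32 → 13:32, same day
→ 2025-04-03 13:32 BWT

2025-04-03 13:32 BWT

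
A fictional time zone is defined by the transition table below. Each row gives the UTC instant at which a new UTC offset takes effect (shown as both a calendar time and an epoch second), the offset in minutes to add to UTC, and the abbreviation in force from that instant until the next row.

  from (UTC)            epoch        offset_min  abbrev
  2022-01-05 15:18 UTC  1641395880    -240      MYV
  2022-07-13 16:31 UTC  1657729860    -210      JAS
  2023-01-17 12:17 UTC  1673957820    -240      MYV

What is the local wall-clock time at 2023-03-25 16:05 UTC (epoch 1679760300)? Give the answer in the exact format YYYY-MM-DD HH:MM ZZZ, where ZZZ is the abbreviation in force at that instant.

2023-03-25 12:05 MYV

Query: 2023-03-25 16:05 UTC
Rule 3/3 (MYV, -04:00): 2023-01-17 12:17 UTC ≤ query < +∞
16·60 + 5 - 240 = 725 min
725 = 0·1440 + 725; 725 = 12·60 + 5 → 12:05, same day
→ 2023-03-25 12:05 MYV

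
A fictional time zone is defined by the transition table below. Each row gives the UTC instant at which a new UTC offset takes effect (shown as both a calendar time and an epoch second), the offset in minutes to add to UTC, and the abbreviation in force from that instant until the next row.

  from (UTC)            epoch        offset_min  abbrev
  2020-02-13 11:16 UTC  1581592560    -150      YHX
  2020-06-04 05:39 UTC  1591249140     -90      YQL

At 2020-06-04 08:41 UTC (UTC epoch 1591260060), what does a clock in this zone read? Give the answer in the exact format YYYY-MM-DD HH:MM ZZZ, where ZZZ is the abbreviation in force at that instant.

Query: 2020-06-04 08:41 UTC
Rule 2/2 (YQL, -01:30): 2020-06-04 05:39 UTC ≤ query < +∞
8·60 + 41 - 90 = 431 min
431 = 0·1440 + 431; 431 = 7·60 + 11 → 07:11, same day
→ 2020-06-04 07:11 YQL

2020-06-04 07:11 YQL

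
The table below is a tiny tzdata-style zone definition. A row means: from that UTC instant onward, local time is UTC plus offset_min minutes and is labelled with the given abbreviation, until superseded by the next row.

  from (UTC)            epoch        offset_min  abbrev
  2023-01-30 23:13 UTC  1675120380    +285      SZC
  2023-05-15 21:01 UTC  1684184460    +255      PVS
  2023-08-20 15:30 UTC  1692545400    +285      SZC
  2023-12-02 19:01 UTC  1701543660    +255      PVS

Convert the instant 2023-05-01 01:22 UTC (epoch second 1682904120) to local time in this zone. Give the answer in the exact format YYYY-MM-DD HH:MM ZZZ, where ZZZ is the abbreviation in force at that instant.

2023-05-01 06:07 SZC

Query: 2023-05-01 01:22 UTC
Rule 1/4 (SZC, +04:45): 2023-01-30 23:13 UTC ≤ query < 2023-05-15 21:01 UTC
1·60 + 22 + 285 = 367 min
367 = 0·1440 + 367; 367 = 6·60 + 7 → 06:07, same day
→ 2023-05-01 06:07 SZC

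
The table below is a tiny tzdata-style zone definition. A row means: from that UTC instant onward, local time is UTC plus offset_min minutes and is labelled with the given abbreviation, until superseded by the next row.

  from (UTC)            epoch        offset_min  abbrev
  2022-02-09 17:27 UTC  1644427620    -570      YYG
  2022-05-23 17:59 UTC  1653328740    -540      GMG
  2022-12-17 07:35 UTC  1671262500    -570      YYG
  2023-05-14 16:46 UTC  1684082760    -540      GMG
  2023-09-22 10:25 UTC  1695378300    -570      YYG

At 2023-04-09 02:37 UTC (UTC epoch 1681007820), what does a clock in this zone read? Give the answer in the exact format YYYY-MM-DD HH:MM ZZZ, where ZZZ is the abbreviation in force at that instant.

Query: 2023-04-09 02:37 UTC
Rule 3/5 (YYG, -09:30): 2022-12-17 07:35 UTC ≤ query < 2023-05-14 16:46 UTC
2·60 + 37 - 570 = -413 min
-413 = -1·1440 + 1027; 1027 = 17·60 + 7 → 17:07, 2023-04-09 - 1 day = 2023-04-08
→ 2023-04-08 17:07 YYG

2023-04-08 17:07 YYG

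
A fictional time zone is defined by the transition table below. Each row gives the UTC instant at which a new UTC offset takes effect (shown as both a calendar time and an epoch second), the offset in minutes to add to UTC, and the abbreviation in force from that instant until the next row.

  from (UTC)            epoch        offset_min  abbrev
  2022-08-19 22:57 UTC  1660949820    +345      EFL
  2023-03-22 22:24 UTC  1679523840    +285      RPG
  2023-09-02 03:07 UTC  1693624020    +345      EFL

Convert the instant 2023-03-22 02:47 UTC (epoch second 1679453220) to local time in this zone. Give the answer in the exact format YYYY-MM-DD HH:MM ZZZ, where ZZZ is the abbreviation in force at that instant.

Query: 2023-03-22 02:47 UTC
Rule 1/3 (EFL, +05:45): 2022-08-19 22:57 UTC ≤ query < 2023-03-22 22:24 UTC
2·60 + 47 + 345 = 512 min
512 = 0·1440 + 512; 512 = 8·60 + 32 → 08:32, same day
→ 2023-03-22 08:32 EFL

2023-03-22 08:32 EFL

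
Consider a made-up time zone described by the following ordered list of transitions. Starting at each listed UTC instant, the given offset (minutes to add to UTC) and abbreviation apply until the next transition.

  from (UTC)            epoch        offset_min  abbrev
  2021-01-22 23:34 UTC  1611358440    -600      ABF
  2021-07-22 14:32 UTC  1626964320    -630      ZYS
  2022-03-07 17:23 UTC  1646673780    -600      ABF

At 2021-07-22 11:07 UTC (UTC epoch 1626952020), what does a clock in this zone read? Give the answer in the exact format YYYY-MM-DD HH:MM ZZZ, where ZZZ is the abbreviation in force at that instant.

2021-07-22 01:07 ABF

Query: 2021-07-22 11:07 UTC
Rule 1/3 (ABF, -10:00): 2021-01-22 23:34 UTC ≤ query < 2021-07-22 14:32 UTC
11·60 + 7 - 600 = 67 min
67 = 0·1440 + 67; 67 = 1·60 + 7 → 01:07, same day
→ 2021-07-22 01:07 ABF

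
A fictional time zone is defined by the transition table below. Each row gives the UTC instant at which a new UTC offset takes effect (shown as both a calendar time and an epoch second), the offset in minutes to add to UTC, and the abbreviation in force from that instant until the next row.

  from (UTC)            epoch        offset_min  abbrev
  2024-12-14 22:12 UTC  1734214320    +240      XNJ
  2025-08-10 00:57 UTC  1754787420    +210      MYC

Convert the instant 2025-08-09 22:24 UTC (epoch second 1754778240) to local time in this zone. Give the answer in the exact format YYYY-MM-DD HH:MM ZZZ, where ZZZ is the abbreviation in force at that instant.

2025-08-10 02:24 XNJ

Query: 2025-08-09 22:24 UTC
Rule 1/2 (XNJ, +04:00): 2024-12-14 22:12 UTC ≤ query < 2025-08-10 00:57 UTC
22·60 + 24 + 240 = 1584 min
1584 = 1·1440 + 144; 144 = 2·60 + 24 → 02:24, 2025-08-09 + 1 day = 2025-08-10
→ 2025-08-10 02:24 XNJ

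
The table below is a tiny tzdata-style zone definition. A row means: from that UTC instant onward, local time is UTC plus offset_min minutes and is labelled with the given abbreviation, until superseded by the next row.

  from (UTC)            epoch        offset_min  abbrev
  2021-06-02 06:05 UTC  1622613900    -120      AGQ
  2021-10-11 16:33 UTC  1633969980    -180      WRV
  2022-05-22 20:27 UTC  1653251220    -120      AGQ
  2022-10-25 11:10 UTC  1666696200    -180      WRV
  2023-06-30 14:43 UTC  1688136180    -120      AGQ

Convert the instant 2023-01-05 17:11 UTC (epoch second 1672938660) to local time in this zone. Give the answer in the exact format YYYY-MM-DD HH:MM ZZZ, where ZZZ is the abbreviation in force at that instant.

Query: 2023-01-05 17:11 UTC
Rule 4/5 (WRV, -03:00): 2022-10-25 11:10 UTC ≤ query < 2023-06-30 14:43 UTC
17·60 + 11 - 180 = 851 min
851 = 0·1440 + 851; 851 = 14·60 + 11 → 14:11, same day
→ 2023-01-05 14:11 WRV

2023-01-05 14:11 WRV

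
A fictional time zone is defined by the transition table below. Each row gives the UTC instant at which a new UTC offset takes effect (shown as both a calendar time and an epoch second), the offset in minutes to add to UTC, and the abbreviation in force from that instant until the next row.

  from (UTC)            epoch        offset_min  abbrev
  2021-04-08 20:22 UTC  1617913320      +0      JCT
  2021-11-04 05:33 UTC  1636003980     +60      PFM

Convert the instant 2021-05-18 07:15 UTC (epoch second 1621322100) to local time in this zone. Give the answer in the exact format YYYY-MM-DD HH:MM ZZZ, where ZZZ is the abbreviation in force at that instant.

2021-05-18 07:15 JCT

Query: 2021-05-18 07:15 UTC
Rule 1/2 (JCT, +00:00): 2021-04-08 20:22 UTC ≤ query < 2021-11-04 05:33 UTC
7·60 + 15 + 0 = 435 min
435 = 0·1440 + 435; 435 = 7·60 + 15 → 07:15, same day
→ 2021-05-18 07:15 JCT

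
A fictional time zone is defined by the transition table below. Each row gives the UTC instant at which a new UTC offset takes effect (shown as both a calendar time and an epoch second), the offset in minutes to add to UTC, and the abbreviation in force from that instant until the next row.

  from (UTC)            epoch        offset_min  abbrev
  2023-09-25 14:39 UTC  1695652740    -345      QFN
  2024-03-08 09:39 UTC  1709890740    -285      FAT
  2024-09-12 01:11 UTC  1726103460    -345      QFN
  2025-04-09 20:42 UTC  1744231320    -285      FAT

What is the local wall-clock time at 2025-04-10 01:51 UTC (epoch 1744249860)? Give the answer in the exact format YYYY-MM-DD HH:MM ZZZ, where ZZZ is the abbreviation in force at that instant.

Query: 2025-04-10 01:51 UTC
Rule 4/4 (FAT, -04:45): 2025-04-09 20:42 UTC ≤ query < +∞
1·60 + 51 - 285 = -174 min
-174 = -1·1440 + 1266; 1266 = 21·60 + 6 → 21:06, 2025-04-10 - 1 day = 2025-04-09
→ 2025-04-09 21:06 FAT

2025-04-09 21:06 FAT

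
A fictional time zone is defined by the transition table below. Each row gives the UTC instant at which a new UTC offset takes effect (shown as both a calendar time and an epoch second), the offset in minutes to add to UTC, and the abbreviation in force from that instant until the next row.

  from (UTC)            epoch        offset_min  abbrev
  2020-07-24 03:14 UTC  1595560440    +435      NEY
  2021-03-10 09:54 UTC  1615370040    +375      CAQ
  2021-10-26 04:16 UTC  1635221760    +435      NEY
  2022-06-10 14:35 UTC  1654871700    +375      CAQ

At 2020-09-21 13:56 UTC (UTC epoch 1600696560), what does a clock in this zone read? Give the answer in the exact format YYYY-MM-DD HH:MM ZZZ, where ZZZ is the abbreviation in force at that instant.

2020-09-21 21:11 NEY

Query: 2020-09-21 13:56 UTC
Rule 1/4 (NEY, +07:15): 2020-07-24 03:14 UTC ≤ query < 2021-03-10 09:54 UTC
13·60 + 56 + 435 = 1271 min
1271 = 0·1440 + 1271; 1271 = 21·60 + 11 → 21:11, same day
→ 2020-09-21 21:11 NEY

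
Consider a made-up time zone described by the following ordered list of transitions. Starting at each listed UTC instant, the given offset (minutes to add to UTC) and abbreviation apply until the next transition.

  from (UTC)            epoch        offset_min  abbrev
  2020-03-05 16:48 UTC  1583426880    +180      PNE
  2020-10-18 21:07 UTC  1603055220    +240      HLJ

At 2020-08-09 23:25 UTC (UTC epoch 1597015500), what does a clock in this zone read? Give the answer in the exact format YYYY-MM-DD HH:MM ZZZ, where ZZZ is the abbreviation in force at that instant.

Query: 2020-08-09 23:25 UTC
Rule 1/2 (PNE, +03:00): 2020-03-05 16:48 UTC ≤ query < 2020-10-18 21:07 UTC
23·60 + 25 + 180 = 1585 min
1585 = 1·1440 + 145; 145 = 2·60 + 25 → 02:25, 2020-08-09 + 1 day = 2020-08-10
→ 2020-08-10 02:25 PNE

2020-08-10 02:25 PNE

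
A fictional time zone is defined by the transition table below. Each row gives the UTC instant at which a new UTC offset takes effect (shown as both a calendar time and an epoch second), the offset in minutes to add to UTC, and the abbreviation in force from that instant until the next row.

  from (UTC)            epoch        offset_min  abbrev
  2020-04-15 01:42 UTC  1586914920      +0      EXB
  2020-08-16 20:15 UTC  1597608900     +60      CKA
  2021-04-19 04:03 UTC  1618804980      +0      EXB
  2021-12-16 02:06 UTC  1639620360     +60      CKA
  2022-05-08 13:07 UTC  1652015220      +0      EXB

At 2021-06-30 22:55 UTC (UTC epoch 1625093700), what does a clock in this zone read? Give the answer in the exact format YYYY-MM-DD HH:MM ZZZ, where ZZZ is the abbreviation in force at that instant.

Query: 2021-06-30 22:55 UTC
Rule 3/5 (EXB, +00:00): 2021-04-19 04:03 UTC ≤ query < 2021-12-16 02:06 UTC
22·60 + 55 + 0 = 1375 min
1375 = 0·1440 + 1375; 1375 = 22·60 + 55 → 22:55, same day
→ 2021-06-30 22:55 EXB

2021-06-30 22:55 EXB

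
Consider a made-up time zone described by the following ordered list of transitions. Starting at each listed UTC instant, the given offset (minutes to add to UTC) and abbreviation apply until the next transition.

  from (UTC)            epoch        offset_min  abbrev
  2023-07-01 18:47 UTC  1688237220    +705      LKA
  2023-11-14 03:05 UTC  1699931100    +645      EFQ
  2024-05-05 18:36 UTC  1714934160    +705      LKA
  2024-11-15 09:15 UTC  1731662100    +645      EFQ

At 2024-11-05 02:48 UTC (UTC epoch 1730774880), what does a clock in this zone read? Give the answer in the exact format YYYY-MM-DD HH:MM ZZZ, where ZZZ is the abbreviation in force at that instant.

2024-11-05 14:33 LKA

Query: 2024-11-05 02:48 UTC
Rule 3/4 (LKA, +11:45): 2024-05-05 18:36 UTC ≤ query < 2024-11-15 09:15 UTC
2·60 + 48 + 705 = 873 min
873 = 0·1440 + 873; 873 = 14·60 + 33 → 14:33, same day
→ 2024-11-05 14:33 LKA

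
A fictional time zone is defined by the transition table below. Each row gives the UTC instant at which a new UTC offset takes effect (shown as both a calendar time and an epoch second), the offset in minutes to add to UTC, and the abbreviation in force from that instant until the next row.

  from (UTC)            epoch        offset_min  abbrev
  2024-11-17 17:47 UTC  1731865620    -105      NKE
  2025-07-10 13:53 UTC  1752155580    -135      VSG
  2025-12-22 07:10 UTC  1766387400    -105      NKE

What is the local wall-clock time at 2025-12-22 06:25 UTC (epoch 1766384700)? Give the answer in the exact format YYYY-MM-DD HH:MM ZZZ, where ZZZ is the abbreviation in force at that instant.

2025-12-22 04:10 VSG

Query: 2025-12-22 06:25 UTC
Rule 2/3 (VSG, -02:15): 2025-07-10 13:53 UTC ≤ query < 2025-12-22 07:10 UTC
6·60 + 25 - 135 = 250 min
250 = 0·1440 + 250; 250 = 4·60 + 10 → 04:10, same day
→ 2025-12-22 04:10 VSG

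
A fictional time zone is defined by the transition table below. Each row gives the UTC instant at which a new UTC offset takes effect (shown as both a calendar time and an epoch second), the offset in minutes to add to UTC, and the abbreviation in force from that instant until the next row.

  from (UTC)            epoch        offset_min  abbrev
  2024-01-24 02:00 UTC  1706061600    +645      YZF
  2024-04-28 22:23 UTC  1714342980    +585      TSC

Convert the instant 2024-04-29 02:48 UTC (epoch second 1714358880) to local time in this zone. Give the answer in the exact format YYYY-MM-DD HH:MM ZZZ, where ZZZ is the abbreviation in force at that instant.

Query: 2024-04-29 02:48 UTC
Rule 2/2 (TSC, +09:45): 2024-04-28 22:23 UTC ≤ query < +∞
2·60 + 48 + 585 = 753 min
753 = 0·1440 + 753; 753 = 12·60 + 33 → 12:33, same day
→ 2024-04-29 12:33 TSC

2024-04-29 12:33 TSC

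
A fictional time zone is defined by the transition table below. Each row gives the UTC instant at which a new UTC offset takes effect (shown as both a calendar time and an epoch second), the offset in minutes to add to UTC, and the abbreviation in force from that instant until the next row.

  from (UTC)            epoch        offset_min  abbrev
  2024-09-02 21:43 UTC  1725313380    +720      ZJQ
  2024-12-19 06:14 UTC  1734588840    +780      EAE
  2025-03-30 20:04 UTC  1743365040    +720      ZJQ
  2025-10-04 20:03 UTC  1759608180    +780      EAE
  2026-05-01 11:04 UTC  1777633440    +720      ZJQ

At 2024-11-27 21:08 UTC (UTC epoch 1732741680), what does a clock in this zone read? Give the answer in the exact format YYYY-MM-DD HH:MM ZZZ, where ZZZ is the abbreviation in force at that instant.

2024-11-28 09:08 ZJQ

Query: 2024-11-27 21:08 UTC
Rule 1/5 (ZJQ, +12:00): 2024-09-02 21:43 UTC ≤ query < 2024-12-19 06:14 UTC
21·60 + 8 + 720 = 1988 min
1988 = 1·1440 + 548; 548 = 9·60 + 8 → 09:08, 2024-11-27 + 1 day = 2024-11-28
→ 2024-11-28 09:08 ZJQ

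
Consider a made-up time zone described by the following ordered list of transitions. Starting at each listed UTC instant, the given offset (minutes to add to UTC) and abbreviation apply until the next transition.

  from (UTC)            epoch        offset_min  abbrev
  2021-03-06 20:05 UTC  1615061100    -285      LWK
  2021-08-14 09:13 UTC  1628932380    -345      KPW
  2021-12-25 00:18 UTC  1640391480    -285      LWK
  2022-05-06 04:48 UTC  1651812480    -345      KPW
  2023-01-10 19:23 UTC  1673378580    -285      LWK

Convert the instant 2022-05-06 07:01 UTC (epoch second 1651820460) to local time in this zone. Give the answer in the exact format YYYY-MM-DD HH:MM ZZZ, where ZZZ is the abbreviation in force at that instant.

Query: 2022-05-06 07:01 UTC
Rule 4/5 (KPW, -05:45): 2022-05-06 04:48 UTC ≤ query < 2023-01-10 19:23 UTC
7·60 + 1 - 345 = 76 min
76 = 0·1440 + 76; 76 = 1·60 + 16 → 01:16, same day
→ 2022-05-06 01:16 KPW

2022-05-06 01:16 KPW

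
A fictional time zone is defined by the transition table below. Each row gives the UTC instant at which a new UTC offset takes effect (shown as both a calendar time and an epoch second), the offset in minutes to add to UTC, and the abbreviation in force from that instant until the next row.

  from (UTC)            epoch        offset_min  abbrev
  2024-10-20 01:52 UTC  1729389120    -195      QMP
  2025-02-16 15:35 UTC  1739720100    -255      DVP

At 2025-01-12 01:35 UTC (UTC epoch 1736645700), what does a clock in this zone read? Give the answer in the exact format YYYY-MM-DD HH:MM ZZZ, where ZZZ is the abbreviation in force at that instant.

2025-01-11 22:20 QMP

Query: 2025-01-12 01:35 UTC
Rule 1/2 (QMP, -03:15): 2024-10-20 01:52 UTC ≤ query < 2025-02-16 15:35 UTC
1·60 + 35 - 195 = -100 min
-100 = -1·1440 + 1340; 1340 = 22·60 + 20 → 22:20, 2025-01-12 - 1 day = 2025-01-11
→ 2025-01-11 22:20 QMP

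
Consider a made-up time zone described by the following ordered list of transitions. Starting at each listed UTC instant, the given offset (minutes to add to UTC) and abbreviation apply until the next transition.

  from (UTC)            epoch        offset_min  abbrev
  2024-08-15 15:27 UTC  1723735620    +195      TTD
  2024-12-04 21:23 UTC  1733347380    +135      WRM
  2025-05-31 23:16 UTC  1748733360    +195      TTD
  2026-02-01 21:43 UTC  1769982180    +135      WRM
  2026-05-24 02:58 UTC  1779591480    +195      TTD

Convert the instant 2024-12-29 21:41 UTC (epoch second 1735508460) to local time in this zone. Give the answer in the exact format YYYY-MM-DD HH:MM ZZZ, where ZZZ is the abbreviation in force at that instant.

2024-12-29 23:56 WRM

Query: 2024-12-29 21:41 UTC
Rule 2/5 (WRM, +02:15): 2024-12-04 21:23 UTC ≤ query < 2025-05-31 23:16 UTC
21·60 + 41 + 135 = 1436 min
1436 = 0·1440 + 1436; 1436 = 23·60 + 56 → 23:56, same day
→ 2024-12-29 23:56 WRM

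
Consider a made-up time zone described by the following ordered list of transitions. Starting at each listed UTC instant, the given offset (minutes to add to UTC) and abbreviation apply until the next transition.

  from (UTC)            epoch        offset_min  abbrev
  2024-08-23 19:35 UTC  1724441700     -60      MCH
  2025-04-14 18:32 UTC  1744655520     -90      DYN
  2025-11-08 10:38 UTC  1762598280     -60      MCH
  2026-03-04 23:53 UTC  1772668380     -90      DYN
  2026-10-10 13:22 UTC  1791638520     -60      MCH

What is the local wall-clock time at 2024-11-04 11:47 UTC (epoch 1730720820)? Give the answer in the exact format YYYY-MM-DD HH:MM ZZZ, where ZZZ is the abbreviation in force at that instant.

2024-11-04 10:47 MCH

Query: 2024-11-04 11:47 UTC
Rule 1/5 (MCH, -01:00): 2024-08-23 19:35 UTC ≤ query < 2025-04-14 18:32 UTC
11·60 + 47 - 60 = 647 min
647 = 0·1440 + 647; 647 = 10·60 + 47 → 10:47, same day
→ 2024-11-04 10:47 MCH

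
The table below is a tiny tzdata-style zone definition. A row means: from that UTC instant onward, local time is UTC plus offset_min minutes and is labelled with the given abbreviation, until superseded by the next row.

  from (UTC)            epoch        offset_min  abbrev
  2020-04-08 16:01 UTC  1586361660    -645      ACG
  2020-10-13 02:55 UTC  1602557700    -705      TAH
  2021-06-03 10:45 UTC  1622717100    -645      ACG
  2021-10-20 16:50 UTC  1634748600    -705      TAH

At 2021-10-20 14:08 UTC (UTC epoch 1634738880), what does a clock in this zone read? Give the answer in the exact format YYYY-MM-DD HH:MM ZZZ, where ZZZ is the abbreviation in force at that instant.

2021-10-20 03:23 ACG

Query: 2021-10-20 14:08 UTC
Rule 3/4 (ACG, -10:45): 2021-06-03 10:45 UTC ≤ query < 2021-10-20 16:50 UTC
14·60 + 8 - 645 = 203 min
203 = 0·1440 + 203; 203 = 3·60 + 23 → 03:23, same day
→ 2021-10-20 03:23 ACG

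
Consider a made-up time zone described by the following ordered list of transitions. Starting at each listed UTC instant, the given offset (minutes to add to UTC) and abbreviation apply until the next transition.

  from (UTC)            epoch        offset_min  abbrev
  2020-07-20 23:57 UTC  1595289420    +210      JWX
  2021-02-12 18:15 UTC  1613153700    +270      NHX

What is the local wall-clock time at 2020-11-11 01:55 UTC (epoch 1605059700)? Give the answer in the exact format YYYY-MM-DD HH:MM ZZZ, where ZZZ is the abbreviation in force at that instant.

Query: 2020-11-11 01:55 UTC
Rule 1/2 (JWX, +03:30): 2020-07-20 23:57 UTC ≤ query < 2021-02-12 18:15 UTC
1·60 + 55 + 210 = 325 min
325 = 0·1440 + 325; 325 = 5·60 + 25 → 05:25, same day
→ 2020-11-11 05:25 JWX

2020-11-11 05:25 JWX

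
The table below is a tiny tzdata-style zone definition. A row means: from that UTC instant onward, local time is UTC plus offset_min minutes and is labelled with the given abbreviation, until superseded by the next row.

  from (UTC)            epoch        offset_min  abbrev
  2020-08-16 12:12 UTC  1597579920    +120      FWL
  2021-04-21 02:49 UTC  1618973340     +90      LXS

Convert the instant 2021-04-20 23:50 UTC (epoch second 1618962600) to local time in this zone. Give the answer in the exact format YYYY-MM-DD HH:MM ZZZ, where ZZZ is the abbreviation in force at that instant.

Query: 2021-04-20 23:50 UTC
Rule 1/2 (FWL, +02:00): 2020-08-16 12:12 UTC ≤ query < 2021-04-21 02:49 UTC
23·60 + 50 + 120 = 1550 min
1550 = 1·1440 + 110; 110 = 1·60 + 50 → 01:50, 2021-04-20 + 1 day = 2021-04-21
→ 2021-04-21 01:50 FWL

2021-04-21 01:50 FWL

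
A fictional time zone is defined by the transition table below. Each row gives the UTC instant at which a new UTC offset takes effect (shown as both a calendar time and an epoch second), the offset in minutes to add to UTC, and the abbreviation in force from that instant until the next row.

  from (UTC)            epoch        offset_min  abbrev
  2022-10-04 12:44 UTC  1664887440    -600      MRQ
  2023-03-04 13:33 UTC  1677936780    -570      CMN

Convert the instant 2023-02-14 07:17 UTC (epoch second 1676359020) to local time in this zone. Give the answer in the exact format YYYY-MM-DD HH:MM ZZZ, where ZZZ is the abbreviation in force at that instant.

Query: 2023-02-14 07:17 UTC
Rule 1/2 (MRQ, -10:00): 2022-10-04 12:44 UTC ≤ query < 2023-03-04 13:33 UTC
7·60 + 17 - 600 = -163 min
-163 = -1·1440 + 1277; 1277 = 21·60 + 17 → 21:17, 2023-02-14 - 1 day = 2023-02-13
→ 2023-02-13 21:17 MRQ

2023-02-13 21:17 MRQ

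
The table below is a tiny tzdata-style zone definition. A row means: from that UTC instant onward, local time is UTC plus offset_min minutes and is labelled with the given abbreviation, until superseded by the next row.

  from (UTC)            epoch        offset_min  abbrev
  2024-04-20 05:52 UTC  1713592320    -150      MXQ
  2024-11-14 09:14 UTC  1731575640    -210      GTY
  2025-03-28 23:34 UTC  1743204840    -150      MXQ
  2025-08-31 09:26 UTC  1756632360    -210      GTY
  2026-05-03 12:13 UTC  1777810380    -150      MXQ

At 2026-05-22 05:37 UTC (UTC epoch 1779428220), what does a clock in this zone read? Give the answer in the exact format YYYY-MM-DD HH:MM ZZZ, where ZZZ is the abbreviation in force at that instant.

2026-05-22 03:07 MXQ

Query: 2026-05-22 05:37 UTC
Rule 5/5 (MXQ, -02:30): 2026-05-03 12:13 UTC ≤ query < +∞
5·60 + 37 - 150 = 187 min
187 = 0·1440 + 187; 187 = 3·60 + 7 → 03:07, same day
→ 2026-05-22 03:07 MXQ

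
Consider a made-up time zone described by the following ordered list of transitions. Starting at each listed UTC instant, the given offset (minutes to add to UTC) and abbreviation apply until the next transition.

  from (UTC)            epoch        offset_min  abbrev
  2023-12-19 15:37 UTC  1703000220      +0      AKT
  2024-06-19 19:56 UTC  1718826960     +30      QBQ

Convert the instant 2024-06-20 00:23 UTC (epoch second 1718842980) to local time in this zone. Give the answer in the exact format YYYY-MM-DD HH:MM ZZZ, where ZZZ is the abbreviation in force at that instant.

Query: 2024-06-20 00:23 UTC
Rule 2/2 (QBQ, +00:30): 2024-06-19 19:56 UTC ≤ query < +∞
0·60 + 23 + 30 = 53 min
53 = 0·1440 + 53; 53 = 0·60 + 53 → 00:53, same day
→ 2024-06-20 00:53 QBQ

2024-06-20 00:53 QBQ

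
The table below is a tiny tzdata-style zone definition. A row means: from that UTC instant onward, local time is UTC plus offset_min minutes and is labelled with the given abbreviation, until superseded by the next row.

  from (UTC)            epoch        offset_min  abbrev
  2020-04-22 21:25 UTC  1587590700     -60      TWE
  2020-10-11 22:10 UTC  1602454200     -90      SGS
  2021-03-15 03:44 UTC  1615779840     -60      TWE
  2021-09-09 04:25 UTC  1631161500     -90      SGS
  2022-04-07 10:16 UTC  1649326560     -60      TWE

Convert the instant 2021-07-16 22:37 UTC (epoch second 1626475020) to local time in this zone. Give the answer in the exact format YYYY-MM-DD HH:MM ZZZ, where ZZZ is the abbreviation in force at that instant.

2021-07-16 21:37 TWE

Query: 2021-07-16 22:37 UTC
Rule 3/5 (TWE, -01:00): 2021-03-15 03:44 UTC ≤ query < 2021-09-09 04:25 UTC
22·60 + 37 - 60 = 1297 min
1297 = 0·1440 + 1297; 1297 = 21·60 + 37 → 21:37, same day
→ 2021-07-16 21:37 TWE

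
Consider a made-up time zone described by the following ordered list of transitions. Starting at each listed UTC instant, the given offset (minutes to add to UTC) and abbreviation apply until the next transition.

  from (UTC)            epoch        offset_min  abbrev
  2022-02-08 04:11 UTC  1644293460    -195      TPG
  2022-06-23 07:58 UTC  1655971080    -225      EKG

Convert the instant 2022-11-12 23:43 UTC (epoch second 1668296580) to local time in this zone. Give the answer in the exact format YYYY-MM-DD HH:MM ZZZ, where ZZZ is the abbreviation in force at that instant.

2022-11-12 19:58 EKG

Query: 2022-11-12 23:43 UTC
Rule 2/2 (EKG, -03:45): 2022-06-23 07:58 UTC ≤ query < +∞
23·60 + 43 - 225 = 1198 min
1198 = 0·1440 + 1198; 1198 = 19·60 + 58 → 19:58, same day
→ 2022-11-12 19:58 EKG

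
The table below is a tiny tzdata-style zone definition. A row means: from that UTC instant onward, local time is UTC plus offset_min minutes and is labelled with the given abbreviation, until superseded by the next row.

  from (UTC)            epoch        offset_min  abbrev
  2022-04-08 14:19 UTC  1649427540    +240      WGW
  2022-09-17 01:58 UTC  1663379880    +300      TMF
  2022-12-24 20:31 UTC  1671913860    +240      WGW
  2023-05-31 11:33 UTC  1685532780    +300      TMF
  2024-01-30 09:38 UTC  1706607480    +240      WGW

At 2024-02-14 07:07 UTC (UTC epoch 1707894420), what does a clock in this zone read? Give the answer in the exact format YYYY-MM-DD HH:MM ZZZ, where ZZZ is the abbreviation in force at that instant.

2024-02-14 11:07 WGW

Query: 2024-02-14 07:07 UTC
Rule 5/5 (WGW, +04:00): 2024-01-30 09:38 UTC ≤ query < +∞
7·60 + 7 + 240 = 667 min
667 = 0·1440 + 667; 667 = 11·60 + 7 → 11:07, same day
→ 2024-02-14 11:07 WGW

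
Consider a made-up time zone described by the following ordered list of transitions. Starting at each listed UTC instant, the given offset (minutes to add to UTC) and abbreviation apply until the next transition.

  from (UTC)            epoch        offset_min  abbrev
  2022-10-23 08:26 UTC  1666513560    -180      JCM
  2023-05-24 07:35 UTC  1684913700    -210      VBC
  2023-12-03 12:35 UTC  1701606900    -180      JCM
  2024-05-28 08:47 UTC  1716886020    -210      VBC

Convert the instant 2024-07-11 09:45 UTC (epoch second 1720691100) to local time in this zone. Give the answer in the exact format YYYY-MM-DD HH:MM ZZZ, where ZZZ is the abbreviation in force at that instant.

Query: 2024-07-11 09:45 UTC
Rule 4/4 (VBC, -03:30): 2024-05-28 08:47 UTC ≤ query < +∞
9·60 + 45 - 210 = 375 min
375 = 0·1440 + 375; 375 = 6·60 + 15 → 06:15, same day
→ 2024-07-11 06:15 VBC

2024-07-11 06:15 VBC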